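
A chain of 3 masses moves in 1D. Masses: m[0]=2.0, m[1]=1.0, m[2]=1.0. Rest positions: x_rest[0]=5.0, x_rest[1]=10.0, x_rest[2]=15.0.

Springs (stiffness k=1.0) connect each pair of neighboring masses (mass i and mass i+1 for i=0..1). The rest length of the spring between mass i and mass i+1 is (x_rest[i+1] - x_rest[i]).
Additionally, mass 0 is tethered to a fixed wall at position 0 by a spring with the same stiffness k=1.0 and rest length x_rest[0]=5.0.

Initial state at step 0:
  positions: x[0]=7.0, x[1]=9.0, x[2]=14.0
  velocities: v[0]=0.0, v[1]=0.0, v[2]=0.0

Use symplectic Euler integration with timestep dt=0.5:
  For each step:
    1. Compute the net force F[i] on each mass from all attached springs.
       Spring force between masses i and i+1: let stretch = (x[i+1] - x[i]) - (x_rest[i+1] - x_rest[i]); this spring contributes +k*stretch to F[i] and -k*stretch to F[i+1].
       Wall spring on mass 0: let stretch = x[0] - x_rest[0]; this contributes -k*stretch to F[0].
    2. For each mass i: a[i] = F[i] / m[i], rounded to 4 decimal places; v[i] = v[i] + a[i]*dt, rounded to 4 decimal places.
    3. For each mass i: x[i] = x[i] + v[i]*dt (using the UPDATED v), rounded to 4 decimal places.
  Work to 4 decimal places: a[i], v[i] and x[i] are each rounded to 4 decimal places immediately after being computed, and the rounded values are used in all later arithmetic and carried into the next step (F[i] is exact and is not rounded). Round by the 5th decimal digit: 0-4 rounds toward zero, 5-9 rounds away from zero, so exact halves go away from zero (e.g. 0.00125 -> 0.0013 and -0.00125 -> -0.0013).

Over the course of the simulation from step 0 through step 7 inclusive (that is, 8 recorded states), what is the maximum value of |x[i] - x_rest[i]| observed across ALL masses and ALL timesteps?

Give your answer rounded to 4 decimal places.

Answer: 2.2345

Derivation:
Step 0: x=[7.0000 9.0000 14.0000] v=[0.0000 0.0000 0.0000]
Step 1: x=[6.3750 9.7500 14.0000] v=[-1.2500 1.5000 0.0000]
Step 2: x=[5.3750 10.7188 14.1875] v=[-2.0000 1.9375 0.3750]
Step 3: x=[4.3711 11.2188 14.7579] v=[-2.0078 1.0000 1.1407]
Step 4: x=[3.6768 10.8917 15.6935] v=[-1.3887 -0.6543 1.8712]
Step 5: x=[3.4247 9.9613 16.6787] v=[-0.5042 -1.8609 1.9703]
Step 6: x=[3.5616 9.0761 17.2345] v=[0.2738 -1.7705 1.1116]
Step 7: x=[3.9427 8.8518 17.0007] v=[0.7621 -0.4486 -0.4676]
Max displacement = 2.2345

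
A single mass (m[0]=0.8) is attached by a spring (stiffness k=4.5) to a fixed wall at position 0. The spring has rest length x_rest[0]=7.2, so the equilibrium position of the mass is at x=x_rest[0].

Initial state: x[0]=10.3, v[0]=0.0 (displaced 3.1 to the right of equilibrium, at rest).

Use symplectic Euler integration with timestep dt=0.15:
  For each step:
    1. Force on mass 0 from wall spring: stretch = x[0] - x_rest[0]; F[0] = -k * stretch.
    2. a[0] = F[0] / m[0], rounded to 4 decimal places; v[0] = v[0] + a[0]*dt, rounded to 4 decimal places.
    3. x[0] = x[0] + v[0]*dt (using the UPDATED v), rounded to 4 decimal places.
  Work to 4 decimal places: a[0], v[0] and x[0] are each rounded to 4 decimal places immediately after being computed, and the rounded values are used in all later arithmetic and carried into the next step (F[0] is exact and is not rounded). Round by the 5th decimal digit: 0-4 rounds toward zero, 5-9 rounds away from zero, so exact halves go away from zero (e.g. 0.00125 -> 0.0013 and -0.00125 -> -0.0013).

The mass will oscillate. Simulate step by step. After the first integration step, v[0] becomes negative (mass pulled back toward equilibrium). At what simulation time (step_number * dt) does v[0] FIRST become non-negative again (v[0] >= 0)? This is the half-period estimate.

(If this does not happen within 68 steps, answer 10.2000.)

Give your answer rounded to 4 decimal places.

Answer: 1.3500

Derivation:
Step 0: x=[10.3000] v=[0.0000]
Step 1: x=[9.9077] v=[-2.6156]
Step 2: x=[9.1727] v=[-4.9002]
Step 3: x=[8.1880] v=[-6.5647]
Step 4: x=[7.0783] v=[-7.3983]
Step 5: x=[5.9840] v=[-7.2956]
Step 6: x=[5.0436] v=[-6.2696]
Step 7: x=[4.3761] v=[-4.4501]
Step 8: x=[4.0660] v=[-2.0674]
Step 9: x=[4.1525] v=[0.5769]
First v>=0 after going negative at step 9, time=1.3500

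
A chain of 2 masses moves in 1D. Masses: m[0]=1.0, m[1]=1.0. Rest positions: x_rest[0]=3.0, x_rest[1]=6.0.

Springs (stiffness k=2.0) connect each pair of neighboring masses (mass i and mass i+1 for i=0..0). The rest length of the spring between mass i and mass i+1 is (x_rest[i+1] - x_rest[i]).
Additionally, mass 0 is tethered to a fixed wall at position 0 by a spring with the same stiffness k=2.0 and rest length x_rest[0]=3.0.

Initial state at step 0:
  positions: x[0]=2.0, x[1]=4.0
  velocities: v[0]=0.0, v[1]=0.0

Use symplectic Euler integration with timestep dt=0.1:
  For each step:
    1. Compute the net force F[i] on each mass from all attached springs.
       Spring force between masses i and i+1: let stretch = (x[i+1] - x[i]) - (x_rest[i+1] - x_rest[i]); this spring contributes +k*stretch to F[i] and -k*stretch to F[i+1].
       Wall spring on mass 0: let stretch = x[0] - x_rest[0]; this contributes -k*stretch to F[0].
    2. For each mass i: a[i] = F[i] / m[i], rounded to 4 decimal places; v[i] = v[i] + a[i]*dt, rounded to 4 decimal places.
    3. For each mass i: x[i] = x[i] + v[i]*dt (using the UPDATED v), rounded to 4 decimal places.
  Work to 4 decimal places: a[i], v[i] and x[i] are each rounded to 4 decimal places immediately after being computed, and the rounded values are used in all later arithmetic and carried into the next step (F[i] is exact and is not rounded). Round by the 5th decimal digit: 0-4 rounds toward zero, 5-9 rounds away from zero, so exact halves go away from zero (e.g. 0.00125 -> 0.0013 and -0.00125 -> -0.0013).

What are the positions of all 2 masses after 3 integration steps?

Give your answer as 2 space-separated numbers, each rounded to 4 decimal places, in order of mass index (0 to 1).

Answer: 2.0020 4.1180

Derivation:
Step 0: x=[2.0000 4.0000] v=[0.0000 0.0000]
Step 1: x=[2.0000 4.0200] v=[0.0000 0.2000]
Step 2: x=[2.0004 4.0596] v=[0.0040 0.3960]
Step 3: x=[2.0020 4.1180] v=[0.0158 0.5842]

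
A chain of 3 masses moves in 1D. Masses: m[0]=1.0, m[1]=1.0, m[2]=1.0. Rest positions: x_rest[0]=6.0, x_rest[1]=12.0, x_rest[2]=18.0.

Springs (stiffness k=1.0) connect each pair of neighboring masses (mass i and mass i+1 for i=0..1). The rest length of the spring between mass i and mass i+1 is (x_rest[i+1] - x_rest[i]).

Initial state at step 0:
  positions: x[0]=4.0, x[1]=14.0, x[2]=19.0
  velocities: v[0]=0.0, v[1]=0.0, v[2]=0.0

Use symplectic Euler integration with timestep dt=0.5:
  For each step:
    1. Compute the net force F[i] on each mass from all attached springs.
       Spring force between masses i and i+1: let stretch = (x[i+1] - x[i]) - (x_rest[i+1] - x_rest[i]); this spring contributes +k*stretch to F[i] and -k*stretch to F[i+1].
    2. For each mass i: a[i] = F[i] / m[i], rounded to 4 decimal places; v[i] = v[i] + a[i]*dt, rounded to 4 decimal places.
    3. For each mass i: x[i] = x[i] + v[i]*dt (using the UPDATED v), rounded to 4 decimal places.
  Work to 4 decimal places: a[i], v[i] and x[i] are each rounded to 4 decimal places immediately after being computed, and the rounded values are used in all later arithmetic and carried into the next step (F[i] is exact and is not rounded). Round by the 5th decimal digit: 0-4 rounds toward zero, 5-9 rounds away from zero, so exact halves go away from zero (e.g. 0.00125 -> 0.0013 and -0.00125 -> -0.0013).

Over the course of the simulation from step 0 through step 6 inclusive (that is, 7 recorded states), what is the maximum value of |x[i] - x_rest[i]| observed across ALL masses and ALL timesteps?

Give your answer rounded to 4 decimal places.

Answer: 2.0279

Derivation:
Step 0: x=[4.0000 14.0000 19.0000] v=[0.0000 0.0000 0.0000]
Step 1: x=[5.0000 12.7500 19.2500] v=[2.0000 -2.5000 0.5000]
Step 2: x=[6.4375 11.1875 19.3750] v=[2.8750 -3.1250 0.2500]
Step 3: x=[7.5625 10.4844 18.9531] v=[2.2500 -1.4063 -0.8438]
Step 4: x=[7.9180 11.1680 17.9140] v=[0.7110 1.3671 -2.0782]
Step 5: x=[7.5860 12.7256 16.6884] v=[-0.6640 3.1151 -2.4512]
Step 6: x=[7.0389 13.9890 15.9721] v=[-1.0942 2.5267 -1.4326]
Max displacement = 2.0279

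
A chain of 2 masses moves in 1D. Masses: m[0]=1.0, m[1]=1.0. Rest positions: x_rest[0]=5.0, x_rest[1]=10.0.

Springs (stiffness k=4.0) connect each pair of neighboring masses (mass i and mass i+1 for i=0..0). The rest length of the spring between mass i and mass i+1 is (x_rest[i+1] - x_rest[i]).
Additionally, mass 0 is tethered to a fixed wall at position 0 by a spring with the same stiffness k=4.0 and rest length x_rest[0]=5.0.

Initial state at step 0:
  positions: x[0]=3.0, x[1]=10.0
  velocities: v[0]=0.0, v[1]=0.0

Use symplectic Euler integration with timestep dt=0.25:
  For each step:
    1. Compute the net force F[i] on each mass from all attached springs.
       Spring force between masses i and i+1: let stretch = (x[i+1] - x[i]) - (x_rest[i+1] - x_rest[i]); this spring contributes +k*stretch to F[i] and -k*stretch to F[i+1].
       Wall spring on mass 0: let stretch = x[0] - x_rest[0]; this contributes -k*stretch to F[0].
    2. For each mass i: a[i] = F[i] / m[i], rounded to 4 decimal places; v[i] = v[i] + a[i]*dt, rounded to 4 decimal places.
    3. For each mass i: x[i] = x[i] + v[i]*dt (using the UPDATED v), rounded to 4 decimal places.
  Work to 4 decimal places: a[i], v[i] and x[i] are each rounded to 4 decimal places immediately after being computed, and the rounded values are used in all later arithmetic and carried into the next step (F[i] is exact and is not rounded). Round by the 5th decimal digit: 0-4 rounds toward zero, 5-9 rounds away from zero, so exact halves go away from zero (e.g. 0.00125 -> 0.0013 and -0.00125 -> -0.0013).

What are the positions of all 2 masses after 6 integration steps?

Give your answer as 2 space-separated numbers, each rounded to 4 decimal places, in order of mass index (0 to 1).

Step 0: x=[3.0000 10.0000] v=[0.0000 0.0000]
Step 1: x=[4.0000 9.5000] v=[4.0000 -2.0000]
Step 2: x=[5.3750 8.8750] v=[5.5000 -2.5000]
Step 3: x=[6.2813 8.6250] v=[3.6250 -1.0000]
Step 4: x=[6.2032 9.0391] v=[-0.3126 1.6563]
Step 5: x=[5.2832 9.9942] v=[-3.6799 3.8204]
Step 6: x=[4.2202 11.0216] v=[-4.2521 4.1094]

Answer: 4.2202 11.0216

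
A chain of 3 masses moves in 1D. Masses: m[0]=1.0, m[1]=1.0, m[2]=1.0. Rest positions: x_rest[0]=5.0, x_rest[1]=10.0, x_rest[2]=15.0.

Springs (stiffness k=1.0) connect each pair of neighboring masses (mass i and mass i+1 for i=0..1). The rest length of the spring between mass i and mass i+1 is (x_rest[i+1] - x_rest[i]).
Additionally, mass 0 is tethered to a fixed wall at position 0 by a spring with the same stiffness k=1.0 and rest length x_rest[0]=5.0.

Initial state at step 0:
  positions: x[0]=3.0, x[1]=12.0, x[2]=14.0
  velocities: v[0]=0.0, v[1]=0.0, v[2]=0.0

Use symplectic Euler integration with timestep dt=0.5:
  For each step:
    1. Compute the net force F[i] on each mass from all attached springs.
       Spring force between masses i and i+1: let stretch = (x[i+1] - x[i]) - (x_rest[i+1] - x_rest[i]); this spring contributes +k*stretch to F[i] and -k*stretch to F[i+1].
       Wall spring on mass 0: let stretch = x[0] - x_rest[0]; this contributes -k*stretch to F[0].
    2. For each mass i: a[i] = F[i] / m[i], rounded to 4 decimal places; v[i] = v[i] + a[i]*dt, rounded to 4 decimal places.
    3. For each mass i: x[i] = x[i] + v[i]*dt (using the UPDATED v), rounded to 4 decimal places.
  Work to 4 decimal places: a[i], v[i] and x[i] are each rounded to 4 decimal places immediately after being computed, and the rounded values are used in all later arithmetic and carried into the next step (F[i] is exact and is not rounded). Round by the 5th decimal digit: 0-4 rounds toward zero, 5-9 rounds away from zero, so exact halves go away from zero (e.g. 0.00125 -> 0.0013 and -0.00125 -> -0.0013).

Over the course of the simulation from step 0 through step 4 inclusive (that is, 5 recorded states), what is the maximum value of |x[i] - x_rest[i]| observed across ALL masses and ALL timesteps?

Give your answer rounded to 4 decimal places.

Step 0: x=[3.0000 12.0000 14.0000] v=[0.0000 0.0000 0.0000]
Step 1: x=[4.5000 10.2500 14.7500] v=[3.0000 -3.5000 1.5000]
Step 2: x=[6.3125 8.1875 15.6250] v=[3.6250 -4.1250 1.7500]
Step 3: x=[7.0157 7.5156 15.8907] v=[1.4063 -1.3438 0.5313]
Step 4: x=[6.0899 8.8125 15.3126] v=[-1.8516 2.5938 -1.1563]
Max displacement = 2.4844

Answer: 2.4844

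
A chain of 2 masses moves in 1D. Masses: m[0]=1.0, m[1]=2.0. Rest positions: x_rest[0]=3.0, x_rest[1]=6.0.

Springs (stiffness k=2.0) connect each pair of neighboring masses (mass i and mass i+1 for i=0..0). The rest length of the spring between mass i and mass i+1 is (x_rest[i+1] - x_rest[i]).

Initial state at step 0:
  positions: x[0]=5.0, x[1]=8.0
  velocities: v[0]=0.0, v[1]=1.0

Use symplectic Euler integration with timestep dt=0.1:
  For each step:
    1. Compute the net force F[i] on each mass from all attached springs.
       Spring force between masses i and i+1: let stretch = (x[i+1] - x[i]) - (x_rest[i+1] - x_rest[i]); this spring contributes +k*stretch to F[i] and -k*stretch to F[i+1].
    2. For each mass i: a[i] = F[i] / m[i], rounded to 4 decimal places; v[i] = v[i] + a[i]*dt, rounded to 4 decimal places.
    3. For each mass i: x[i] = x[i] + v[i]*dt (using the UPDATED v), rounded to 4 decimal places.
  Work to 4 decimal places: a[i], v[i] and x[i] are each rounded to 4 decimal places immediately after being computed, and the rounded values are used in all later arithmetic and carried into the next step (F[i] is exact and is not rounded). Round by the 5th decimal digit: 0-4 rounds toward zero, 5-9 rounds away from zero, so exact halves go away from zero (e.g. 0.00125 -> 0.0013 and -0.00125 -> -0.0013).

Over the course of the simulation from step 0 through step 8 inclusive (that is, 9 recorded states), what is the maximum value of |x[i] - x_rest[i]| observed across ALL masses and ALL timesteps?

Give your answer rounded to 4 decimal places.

Step 0: x=[5.0000 8.0000] v=[0.0000 1.0000]
Step 1: x=[5.0000 8.1000] v=[0.0000 1.0000]
Step 2: x=[5.0020 8.1990] v=[0.0200 0.9900]
Step 3: x=[5.0079 8.2960] v=[0.0594 0.9703]
Step 4: x=[5.0196 8.3902] v=[0.1170 0.9415]
Step 5: x=[5.0387 8.4806] v=[0.1911 0.9044]
Step 6: x=[5.0667 8.5666] v=[0.2795 0.8602]
Step 7: x=[5.1047 8.6476] v=[0.3795 0.8102]
Step 8: x=[5.1535 8.7232] v=[0.4881 0.7559]
Max displacement = 2.7232

Answer: 2.7232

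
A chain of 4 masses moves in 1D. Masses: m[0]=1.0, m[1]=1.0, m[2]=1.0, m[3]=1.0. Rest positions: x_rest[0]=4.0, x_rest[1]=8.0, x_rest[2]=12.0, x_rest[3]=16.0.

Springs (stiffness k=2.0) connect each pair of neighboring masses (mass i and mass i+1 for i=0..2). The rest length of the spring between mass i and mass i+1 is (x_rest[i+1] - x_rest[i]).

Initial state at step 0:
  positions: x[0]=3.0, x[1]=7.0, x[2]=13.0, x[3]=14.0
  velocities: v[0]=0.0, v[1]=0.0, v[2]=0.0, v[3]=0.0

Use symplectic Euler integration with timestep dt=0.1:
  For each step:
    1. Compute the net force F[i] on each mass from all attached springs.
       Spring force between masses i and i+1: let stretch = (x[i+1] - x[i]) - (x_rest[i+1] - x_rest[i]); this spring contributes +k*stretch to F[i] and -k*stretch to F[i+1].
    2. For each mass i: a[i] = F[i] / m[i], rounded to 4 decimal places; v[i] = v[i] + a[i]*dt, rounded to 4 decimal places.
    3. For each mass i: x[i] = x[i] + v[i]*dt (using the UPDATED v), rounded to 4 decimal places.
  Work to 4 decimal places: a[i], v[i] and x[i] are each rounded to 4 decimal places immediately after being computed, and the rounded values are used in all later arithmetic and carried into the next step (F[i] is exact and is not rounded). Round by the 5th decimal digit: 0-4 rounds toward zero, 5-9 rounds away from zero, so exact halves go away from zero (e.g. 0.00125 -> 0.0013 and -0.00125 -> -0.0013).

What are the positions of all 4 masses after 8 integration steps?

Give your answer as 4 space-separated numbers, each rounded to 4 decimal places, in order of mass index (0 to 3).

Step 0: x=[3.0000 7.0000 13.0000 14.0000] v=[0.0000 0.0000 0.0000 0.0000]
Step 1: x=[3.0000 7.0400 12.9000 14.0600] v=[0.0000 0.4000 -1.0000 0.6000]
Step 2: x=[3.0008 7.1164 12.7060 14.1768] v=[0.0080 0.7640 -1.9400 1.1680]
Step 3: x=[3.0039 7.2223 12.4296 14.3442] v=[0.0311 1.0588 -2.7638 1.6738]
Step 4: x=[3.0114 7.3480 12.0874 14.5533] v=[0.0748 1.2566 -3.4223 2.0909]
Step 5: x=[3.0256 7.4817 11.6997 14.7931] v=[0.1421 1.3372 -3.8770 2.3977]
Step 6: x=[3.0489 7.6107 11.2895 15.0510] v=[0.2333 1.2896 -4.1019 2.5790]
Step 7: x=[3.0835 7.7220 10.8810 15.3137] v=[0.3457 1.1130 -4.0854 2.6267]
Step 8: x=[3.1308 7.8037 10.4979 15.5677] v=[0.4734 0.8171 -3.8307 2.5402]

Answer: 3.1308 7.8037 10.4979 15.5677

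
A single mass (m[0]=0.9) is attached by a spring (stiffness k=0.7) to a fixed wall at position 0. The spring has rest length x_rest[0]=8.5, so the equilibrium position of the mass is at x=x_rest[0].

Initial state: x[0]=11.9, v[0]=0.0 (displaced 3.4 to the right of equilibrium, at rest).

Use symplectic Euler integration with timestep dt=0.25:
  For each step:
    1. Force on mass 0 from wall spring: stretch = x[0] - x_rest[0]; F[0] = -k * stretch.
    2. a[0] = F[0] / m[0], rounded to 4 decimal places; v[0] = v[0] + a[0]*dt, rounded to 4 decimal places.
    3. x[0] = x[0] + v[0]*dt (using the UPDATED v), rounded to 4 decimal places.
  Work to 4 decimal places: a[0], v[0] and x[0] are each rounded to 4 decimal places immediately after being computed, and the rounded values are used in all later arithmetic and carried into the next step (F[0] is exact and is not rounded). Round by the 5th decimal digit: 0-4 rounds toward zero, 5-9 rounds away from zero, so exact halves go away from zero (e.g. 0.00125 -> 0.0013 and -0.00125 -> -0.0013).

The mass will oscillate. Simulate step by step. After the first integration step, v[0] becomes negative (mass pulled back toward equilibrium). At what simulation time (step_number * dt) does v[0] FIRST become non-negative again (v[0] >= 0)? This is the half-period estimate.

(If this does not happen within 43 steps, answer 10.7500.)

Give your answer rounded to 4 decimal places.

Answer: 3.7500

Derivation:
Step 0: x=[11.9000] v=[0.0000]
Step 1: x=[11.7347] v=[-0.6611]
Step 2: x=[11.4122] v=[-1.2901]
Step 3: x=[10.9481] v=[-1.8564]
Step 4: x=[10.3650] v=[-2.3324]
Step 5: x=[9.6912] v=[-2.6951]
Step 6: x=[8.9595] v=[-2.9267]
Step 7: x=[8.2055] v=[-3.0161]
Step 8: x=[7.4658] v=[-2.9588]
Step 9: x=[6.7764] v=[-2.7577]
Step 10: x=[6.1708] v=[-2.4226]
Step 11: x=[5.6784] v=[-1.9697]
Step 12: x=[5.3231] v=[-1.4211]
Step 13: x=[5.1223] v=[-0.8034]
Step 14: x=[5.0857] v=[-0.1466]
Step 15: x=[5.2150] v=[0.5173]
First v>=0 after going negative at step 15, time=3.7500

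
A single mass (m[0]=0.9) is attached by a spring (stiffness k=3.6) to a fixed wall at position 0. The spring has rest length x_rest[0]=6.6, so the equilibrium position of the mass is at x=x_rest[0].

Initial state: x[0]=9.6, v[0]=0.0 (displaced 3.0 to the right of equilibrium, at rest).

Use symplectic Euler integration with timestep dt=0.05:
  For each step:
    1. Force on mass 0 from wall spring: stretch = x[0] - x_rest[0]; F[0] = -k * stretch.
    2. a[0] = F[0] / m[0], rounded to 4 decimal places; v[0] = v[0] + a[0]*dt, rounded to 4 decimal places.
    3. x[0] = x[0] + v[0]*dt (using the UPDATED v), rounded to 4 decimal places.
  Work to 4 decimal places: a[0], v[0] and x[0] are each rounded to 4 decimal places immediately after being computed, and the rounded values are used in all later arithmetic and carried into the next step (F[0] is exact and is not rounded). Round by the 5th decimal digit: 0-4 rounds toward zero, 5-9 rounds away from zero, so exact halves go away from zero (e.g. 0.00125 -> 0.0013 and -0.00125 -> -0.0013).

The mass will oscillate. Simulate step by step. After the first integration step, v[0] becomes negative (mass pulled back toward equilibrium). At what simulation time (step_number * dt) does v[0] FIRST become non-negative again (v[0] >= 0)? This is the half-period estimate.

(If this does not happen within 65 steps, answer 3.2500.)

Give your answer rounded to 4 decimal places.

Step 0: x=[9.6000] v=[0.0000]
Step 1: x=[9.5700] v=[-0.6000]
Step 2: x=[9.5103] v=[-1.1940]
Step 3: x=[9.4215] v=[-1.7761]
Step 4: x=[9.3045] v=[-2.3404]
Step 5: x=[9.1604] v=[-2.8813]
Step 6: x=[8.9907] v=[-3.3934]
Step 7: x=[8.7971] v=[-3.8715]
Step 8: x=[8.5816] v=[-4.3109]
Step 9: x=[8.3462] v=[-4.7072]
Step 10: x=[8.0934] v=[-5.0564]
Step 11: x=[7.8256] v=[-5.3551]
Step 12: x=[7.5456] v=[-5.6002]
Step 13: x=[7.2561] v=[-5.7893]
Step 14: x=[6.9601] v=[-5.9205]
Step 15: x=[6.6605] v=[-5.9925]
Step 16: x=[6.3603] v=[-6.0046]
Step 17: x=[6.0625] v=[-5.9567]
Step 18: x=[5.7700] v=[-5.8492]
Step 19: x=[5.4858] v=[-5.6832]
Step 20: x=[5.2128] v=[-5.4604]
Step 21: x=[4.9537] v=[-5.1830]
Step 22: x=[4.7110] v=[-4.8537]
Step 23: x=[4.4872] v=[-4.4759]
Step 24: x=[4.2845] v=[-4.0533]
Step 25: x=[4.1050] v=[-3.5902]
Step 26: x=[3.9504] v=[-3.0912]
Step 27: x=[3.8223] v=[-2.5613]
Step 28: x=[3.7220] v=[-2.0058]
Step 29: x=[3.6505] v=[-1.4302]
Step 30: x=[3.6085] v=[-0.8403]
Step 31: x=[3.5964] v=[-0.2420]
Step 32: x=[3.6143] v=[0.3587]
First v>=0 after going negative at step 32, time=1.6000

Answer: 1.6000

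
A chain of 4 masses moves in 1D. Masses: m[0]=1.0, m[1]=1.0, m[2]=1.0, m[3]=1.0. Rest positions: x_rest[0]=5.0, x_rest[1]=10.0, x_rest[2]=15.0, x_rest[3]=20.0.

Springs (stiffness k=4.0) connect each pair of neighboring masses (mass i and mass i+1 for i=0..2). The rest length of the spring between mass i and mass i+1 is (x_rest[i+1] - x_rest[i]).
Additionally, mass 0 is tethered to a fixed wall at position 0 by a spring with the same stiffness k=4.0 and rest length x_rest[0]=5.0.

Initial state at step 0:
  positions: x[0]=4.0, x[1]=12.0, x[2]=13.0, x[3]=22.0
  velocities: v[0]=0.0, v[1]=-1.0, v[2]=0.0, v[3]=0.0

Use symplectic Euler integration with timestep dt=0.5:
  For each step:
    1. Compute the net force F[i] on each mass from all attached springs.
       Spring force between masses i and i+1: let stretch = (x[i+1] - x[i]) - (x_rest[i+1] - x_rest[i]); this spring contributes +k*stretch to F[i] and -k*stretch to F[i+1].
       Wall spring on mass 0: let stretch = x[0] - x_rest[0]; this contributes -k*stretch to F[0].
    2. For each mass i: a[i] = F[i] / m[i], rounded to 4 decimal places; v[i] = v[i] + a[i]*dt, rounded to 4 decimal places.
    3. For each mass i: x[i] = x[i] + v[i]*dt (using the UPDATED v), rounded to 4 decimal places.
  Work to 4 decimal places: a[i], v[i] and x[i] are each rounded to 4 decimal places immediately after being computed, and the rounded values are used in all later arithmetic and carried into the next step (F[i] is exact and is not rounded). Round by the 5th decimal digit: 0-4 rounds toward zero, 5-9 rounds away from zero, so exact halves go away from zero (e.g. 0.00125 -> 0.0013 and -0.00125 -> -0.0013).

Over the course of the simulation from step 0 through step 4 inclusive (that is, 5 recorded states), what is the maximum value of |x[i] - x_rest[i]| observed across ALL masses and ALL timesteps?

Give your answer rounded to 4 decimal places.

Step 0: x=[4.0000 12.0000 13.0000 22.0000] v=[0.0000 -1.0000 0.0000 0.0000]
Step 1: x=[8.0000 4.5000 21.0000 18.0000] v=[8.0000 -15.0000 16.0000 -8.0000]
Step 2: x=[0.5000 17.0000 9.5000 22.0000] v=[-15.0000 25.0000 -23.0000 8.0000]
Step 3: x=[9.0000 5.5000 18.0000 18.5000] v=[17.0000 -23.0000 17.0000 -7.0000]
Step 4: x=[5.0000 10.0000 14.5000 19.5000] v=[-8.0000 9.0000 -7.0000 2.0000]
Max displacement = 7.0000

Answer: 7.0000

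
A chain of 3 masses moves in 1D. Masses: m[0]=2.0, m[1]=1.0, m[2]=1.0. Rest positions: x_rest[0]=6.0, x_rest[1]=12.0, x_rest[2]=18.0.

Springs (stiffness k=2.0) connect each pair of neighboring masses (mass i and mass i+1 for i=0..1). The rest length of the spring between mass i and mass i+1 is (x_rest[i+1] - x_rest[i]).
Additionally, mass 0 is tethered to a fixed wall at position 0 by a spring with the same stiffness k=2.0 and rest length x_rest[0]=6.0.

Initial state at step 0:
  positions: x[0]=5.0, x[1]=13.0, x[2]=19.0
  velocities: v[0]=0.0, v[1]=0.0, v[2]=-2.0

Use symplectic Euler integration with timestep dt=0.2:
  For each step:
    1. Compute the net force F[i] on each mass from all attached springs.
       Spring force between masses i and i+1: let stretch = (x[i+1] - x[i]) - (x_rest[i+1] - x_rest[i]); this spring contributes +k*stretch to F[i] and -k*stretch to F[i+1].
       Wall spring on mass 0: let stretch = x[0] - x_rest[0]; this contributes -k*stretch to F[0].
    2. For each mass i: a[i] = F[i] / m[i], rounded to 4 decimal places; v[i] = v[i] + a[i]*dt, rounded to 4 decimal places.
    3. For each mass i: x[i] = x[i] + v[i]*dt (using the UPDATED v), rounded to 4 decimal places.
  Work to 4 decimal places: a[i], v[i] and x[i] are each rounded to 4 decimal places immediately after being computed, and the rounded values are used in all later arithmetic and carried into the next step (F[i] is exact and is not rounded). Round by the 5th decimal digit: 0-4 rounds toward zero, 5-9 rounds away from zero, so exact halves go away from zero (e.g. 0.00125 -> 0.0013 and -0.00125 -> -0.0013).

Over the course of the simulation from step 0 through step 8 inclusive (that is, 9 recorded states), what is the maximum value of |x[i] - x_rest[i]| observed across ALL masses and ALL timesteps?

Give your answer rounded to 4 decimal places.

Step 0: x=[5.0000 13.0000 19.0000] v=[0.0000 0.0000 -2.0000]
Step 1: x=[5.1200 12.8400 18.6000] v=[0.6000 -0.8000 -2.0000]
Step 2: x=[5.3440 12.5232 18.2192] v=[1.1200 -1.5840 -1.9040]
Step 3: x=[5.6414 12.0877 17.8627] v=[1.4870 -2.1773 -1.7824]
Step 4: x=[5.9710 11.5985 17.5242] v=[1.6480 -2.4458 -1.6924]
Step 5: x=[6.2869 11.1332 17.1917] v=[1.5793 -2.3265 -1.6627]
Step 6: x=[6.5451 10.7649 16.8545] v=[1.2912 -1.8416 -1.6861]
Step 7: x=[6.7103 10.5462 16.5101] v=[0.8261 -1.0937 -1.7219]
Step 8: x=[6.7605 10.4977 16.1686] v=[0.2512 -0.2425 -1.7075]
Max displacement = 1.8314

Answer: 1.8314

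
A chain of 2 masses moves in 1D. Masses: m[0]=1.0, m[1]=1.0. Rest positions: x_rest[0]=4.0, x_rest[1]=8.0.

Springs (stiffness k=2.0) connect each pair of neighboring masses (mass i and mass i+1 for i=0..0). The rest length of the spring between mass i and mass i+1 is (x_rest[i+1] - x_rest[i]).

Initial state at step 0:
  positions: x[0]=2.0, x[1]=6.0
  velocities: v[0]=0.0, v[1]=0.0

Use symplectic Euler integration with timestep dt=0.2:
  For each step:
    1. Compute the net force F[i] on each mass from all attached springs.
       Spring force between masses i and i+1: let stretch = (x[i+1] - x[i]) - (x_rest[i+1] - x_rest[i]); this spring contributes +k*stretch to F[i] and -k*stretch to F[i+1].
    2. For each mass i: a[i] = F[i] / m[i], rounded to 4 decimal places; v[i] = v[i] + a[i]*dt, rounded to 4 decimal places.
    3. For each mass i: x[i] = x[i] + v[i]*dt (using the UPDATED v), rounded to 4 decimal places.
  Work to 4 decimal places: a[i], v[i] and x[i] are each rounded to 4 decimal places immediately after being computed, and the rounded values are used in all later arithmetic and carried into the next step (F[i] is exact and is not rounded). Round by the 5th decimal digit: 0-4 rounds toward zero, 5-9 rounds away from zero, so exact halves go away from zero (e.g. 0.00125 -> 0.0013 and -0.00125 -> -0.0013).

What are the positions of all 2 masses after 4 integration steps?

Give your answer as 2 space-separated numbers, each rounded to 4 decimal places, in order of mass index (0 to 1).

Answer: 2.0000 6.0000

Derivation:
Step 0: x=[2.0000 6.0000] v=[0.0000 0.0000]
Step 1: x=[2.0000 6.0000] v=[0.0000 0.0000]
Step 2: x=[2.0000 6.0000] v=[0.0000 0.0000]
Step 3: x=[2.0000 6.0000] v=[0.0000 0.0000]
Step 4: x=[2.0000 6.0000] v=[0.0000 0.0000]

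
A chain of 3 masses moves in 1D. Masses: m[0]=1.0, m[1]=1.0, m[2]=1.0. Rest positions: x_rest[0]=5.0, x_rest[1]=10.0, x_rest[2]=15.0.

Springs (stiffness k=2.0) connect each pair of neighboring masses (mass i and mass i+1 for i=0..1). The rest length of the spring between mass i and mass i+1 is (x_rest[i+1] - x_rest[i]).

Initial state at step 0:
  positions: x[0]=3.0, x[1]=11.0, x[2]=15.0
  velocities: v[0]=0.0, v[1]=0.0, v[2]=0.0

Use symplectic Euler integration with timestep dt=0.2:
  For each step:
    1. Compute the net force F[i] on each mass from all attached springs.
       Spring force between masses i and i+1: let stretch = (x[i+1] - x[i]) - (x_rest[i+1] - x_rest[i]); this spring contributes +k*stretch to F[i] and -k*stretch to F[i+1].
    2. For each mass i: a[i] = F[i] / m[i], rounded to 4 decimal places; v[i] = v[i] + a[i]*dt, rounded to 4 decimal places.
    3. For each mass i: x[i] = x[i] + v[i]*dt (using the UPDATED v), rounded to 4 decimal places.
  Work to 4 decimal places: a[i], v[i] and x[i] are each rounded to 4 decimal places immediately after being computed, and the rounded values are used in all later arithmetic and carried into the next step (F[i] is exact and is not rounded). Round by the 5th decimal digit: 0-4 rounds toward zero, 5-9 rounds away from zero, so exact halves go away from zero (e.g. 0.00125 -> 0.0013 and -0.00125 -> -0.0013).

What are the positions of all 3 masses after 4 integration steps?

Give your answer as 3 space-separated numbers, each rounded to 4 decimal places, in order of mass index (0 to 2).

Step 0: x=[3.0000 11.0000 15.0000] v=[0.0000 0.0000 0.0000]
Step 1: x=[3.2400 10.6800 15.0800] v=[1.2000 -1.6000 0.4000]
Step 2: x=[3.6752 10.1168 15.2080] v=[2.1760 -2.8160 0.6400]
Step 3: x=[4.2257 9.4456 15.3287] v=[2.7526 -3.3562 0.6035]
Step 4: x=[4.7938 8.8274 15.3788] v=[2.8406 -3.0909 0.2503]

Answer: 4.7938 8.8274 15.3788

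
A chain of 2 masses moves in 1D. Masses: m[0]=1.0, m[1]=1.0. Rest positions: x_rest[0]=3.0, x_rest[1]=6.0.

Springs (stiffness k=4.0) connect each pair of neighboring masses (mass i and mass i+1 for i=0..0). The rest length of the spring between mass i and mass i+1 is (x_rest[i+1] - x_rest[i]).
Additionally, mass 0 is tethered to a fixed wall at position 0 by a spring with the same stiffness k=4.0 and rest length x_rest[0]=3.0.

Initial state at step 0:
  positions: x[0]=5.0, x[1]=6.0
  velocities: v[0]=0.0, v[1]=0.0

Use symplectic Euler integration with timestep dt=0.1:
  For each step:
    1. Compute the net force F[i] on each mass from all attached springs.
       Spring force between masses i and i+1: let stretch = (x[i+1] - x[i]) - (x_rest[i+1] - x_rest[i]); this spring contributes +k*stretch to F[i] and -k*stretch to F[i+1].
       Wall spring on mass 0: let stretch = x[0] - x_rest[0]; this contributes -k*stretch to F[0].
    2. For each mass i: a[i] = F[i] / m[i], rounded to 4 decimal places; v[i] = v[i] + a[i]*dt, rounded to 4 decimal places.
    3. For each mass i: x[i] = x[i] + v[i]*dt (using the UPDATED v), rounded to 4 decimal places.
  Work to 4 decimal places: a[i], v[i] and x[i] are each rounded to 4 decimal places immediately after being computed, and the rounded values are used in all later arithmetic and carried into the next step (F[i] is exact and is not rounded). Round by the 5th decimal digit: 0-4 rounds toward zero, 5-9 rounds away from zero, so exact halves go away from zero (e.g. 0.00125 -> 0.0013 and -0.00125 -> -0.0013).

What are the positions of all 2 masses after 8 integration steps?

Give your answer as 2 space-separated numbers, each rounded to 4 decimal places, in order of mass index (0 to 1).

Answer: 1.9124 7.2870

Derivation:
Step 0: x=[5.0000 6.0000] v=[0.0000 0.0000]
Step 1: x=[4.8400 6.0800] v=[-1.6000 0.8000]
Step 2: x=[4.5360 6.2304] v=[-3.0400 1.5040]
Step 3: x=[4.1183 6.4330] v=[-4.1766 2.0262]
Step 4: x=[3.6285 6.6630] v=[-4.8980 2.3003]
Step 5: x=[3.1149 6.8917] v=[-5.1356 2.2865]
Step 6: x=[2.6278 7.0893] v=[-4.8708 1.9758]
Step 7: x=[2.2141 7.2284] v=[-4.1373 1.3912]
Step 8: x=[1.9124 7.2870] v=[-3.0172 0.5855]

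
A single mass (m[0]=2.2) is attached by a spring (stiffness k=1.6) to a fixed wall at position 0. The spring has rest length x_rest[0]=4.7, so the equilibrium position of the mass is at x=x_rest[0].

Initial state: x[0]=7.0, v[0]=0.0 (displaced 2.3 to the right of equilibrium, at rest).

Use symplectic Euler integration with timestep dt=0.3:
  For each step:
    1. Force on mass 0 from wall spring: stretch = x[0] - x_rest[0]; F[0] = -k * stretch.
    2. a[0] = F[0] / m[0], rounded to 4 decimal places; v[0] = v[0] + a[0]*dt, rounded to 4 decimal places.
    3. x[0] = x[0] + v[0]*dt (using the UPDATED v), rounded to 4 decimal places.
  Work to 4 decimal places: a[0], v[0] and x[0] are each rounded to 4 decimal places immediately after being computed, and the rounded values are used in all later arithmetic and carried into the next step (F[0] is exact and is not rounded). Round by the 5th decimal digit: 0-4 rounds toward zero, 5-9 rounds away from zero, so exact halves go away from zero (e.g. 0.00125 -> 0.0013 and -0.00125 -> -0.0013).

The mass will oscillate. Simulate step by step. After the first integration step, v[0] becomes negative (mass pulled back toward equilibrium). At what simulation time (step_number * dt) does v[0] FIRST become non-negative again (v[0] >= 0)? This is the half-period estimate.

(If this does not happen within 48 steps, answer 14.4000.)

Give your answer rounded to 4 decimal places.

Step 0: x=[7.0000] v=[0.0000]
Step 1: x=[6.8495] v=[-0.5018]
Step 2: x=[6.5583] v=[-0.9708]
Step 3: x=[6.1454] v=[-1.3763]
Step 4: x=[5.6379] v=[-1.6917]
Step 5: x=[5.0690] v=[-1.8963]
Step 6: x=[4.4760] v=[-1.9768]
Step 7: x=[3.8976] v=[-1.9279]
Step 8: x=[3.3718] v=[-1.7528]
Step 9: x=[2.9329] v=[-1.4630]
Step 10: x=[2.6097] v=[-1.0774]
Step 11: x=[2.4233] v=[-0.6213]
Step 12: x=[2.3859] v=[-0.1246]
Step 13: x=[2.5000] v=[0.3803]
First v>=0 after going negative at step 13, time=3.9000

Answer: 3.9000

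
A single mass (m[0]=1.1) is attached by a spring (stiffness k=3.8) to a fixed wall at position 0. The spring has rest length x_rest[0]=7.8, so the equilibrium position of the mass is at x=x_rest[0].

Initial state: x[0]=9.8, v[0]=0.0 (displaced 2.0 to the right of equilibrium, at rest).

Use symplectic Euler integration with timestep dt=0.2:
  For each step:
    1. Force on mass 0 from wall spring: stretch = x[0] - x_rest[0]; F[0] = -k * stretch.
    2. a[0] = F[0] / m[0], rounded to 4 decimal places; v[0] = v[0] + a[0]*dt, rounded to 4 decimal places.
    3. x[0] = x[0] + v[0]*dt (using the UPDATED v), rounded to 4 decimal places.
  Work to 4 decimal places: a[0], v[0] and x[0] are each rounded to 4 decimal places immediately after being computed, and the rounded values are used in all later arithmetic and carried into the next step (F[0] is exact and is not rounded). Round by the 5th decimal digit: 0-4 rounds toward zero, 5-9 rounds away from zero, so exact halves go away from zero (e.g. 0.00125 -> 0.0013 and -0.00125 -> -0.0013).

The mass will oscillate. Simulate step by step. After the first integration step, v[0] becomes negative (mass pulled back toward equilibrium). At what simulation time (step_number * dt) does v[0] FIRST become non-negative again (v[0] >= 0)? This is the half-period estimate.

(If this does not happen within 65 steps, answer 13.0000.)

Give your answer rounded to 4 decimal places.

Step 0: x=[9.8000] v=[0.0000]
Step 1: x=[9.5236] v=[-1.3818]
Step 2: x=[9.0091] v=[-2.5727]
Step 3: x=[8.3275] v=[-3.4081]
Step 4: x=[7.5730] v=[-3.7726]
Step 5: x=[6.8498] v=[-3.6158]
Step 6: x=[6.2579] v=[-2.9593]
Step 7: x=[5.8791] v=[-1.8938]
Step 8: x=[5.7658] v=[-0.5666]
Step 9: x=[5.9336] v=[0.8388]
First v>=0 after going negative at step 9, time=1.8000

Answer: 1.8000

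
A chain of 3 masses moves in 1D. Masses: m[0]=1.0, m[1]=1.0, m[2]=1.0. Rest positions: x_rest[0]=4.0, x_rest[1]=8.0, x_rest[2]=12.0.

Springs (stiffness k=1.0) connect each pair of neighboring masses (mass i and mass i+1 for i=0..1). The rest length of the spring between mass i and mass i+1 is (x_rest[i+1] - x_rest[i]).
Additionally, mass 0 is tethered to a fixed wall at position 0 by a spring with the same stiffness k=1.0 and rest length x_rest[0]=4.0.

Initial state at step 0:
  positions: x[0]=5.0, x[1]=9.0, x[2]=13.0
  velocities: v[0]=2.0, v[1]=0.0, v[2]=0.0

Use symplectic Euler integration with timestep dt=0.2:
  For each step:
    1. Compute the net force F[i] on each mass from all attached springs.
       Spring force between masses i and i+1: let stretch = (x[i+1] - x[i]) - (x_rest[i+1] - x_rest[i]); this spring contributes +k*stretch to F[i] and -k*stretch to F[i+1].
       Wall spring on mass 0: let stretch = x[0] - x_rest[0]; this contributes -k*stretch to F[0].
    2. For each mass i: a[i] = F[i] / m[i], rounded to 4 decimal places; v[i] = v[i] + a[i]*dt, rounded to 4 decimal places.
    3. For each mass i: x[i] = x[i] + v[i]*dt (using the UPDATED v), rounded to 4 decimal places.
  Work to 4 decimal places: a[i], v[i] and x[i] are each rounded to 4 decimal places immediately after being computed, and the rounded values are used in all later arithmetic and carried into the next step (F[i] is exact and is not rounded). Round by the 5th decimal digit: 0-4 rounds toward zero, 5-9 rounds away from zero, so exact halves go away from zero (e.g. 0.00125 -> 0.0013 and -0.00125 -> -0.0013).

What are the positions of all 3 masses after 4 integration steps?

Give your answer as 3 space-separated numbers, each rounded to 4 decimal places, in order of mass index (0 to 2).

Answer: 5.9447 9.1228 13.0033

Derivation:
Step 0: x=[5.0000 9.0000 13.0000] v=[2.0000 0.0000 0.0000]
Step 1: x=[5.3600 9.0000 13.0000] v=[1.8000 0.0000 0.0000]
Step 2: x=[5.6512 9.0144 13.0000] v=[1.4560 0.0720 0.0000]
Step 3: x=[5.8509 9.0537 13.0006] v=[0.9984 0.1965 0.0029]
Step 4: x=[5.9447 9.1228 13.0033] v=[0.4688 0.3453 0.0135]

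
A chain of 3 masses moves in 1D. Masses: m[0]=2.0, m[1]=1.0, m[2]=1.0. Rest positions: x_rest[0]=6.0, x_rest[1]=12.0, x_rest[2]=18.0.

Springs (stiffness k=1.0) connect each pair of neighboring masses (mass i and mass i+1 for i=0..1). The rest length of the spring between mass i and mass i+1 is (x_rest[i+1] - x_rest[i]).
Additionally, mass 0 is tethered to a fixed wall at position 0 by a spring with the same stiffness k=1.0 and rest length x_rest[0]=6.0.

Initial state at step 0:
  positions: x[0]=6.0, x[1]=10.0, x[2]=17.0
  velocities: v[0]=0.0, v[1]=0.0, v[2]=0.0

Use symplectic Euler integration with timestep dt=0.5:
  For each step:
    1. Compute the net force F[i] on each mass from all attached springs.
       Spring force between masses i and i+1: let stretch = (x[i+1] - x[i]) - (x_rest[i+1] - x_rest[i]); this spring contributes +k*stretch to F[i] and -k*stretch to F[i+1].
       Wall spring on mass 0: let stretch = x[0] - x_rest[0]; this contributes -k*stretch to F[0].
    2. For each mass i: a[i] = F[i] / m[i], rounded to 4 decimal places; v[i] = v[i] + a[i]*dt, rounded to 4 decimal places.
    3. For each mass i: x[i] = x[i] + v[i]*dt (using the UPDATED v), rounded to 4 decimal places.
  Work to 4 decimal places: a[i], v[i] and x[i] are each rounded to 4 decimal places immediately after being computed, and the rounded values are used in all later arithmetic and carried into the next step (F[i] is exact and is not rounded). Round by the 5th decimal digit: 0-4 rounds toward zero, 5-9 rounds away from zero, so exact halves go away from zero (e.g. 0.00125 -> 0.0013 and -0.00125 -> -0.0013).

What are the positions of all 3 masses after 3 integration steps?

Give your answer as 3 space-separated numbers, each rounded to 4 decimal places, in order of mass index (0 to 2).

Answer: 5.1797 12.3516 16.5625

Derivation:
Step 0: x=[6.0000 10.0000 17.0000] v=[0.0000 0.0000 0.0000]
Step 1: x=[5.7500 10.7500 16.7500] v=[-0.5000 1.5000 -0.5000]
Step 2: x=[5.4063 11.7500 16.5000] v=[-0.6875 2.0000 -0.5000]
Step 3: x=[5.1797 12.3516 16.5625] v=[-0.4532 1.2032 0.1250]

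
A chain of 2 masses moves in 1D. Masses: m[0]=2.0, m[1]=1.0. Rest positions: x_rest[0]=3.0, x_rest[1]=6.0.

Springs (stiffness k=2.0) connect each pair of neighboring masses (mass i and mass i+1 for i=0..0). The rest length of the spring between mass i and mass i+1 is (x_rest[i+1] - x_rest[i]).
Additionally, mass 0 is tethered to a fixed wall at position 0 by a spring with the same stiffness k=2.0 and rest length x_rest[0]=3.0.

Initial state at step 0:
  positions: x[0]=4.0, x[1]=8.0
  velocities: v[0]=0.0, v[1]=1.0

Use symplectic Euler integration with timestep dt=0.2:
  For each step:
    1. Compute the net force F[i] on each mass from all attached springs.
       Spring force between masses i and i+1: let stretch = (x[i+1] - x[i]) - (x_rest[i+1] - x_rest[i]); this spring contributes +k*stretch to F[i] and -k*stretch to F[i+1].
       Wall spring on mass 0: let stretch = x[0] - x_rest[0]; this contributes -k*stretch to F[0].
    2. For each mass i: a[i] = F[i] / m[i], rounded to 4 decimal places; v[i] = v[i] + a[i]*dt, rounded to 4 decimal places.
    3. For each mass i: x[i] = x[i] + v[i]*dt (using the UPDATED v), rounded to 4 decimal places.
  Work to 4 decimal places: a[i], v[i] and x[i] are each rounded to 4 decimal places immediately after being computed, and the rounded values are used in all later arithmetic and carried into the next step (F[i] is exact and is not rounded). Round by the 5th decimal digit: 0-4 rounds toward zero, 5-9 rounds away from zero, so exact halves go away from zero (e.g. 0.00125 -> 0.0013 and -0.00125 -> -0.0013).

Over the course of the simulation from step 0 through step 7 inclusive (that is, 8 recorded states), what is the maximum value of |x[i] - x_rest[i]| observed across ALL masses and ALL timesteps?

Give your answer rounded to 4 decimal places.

Step 0: x=[4.0000 8.0000] v=[0.0000 1.0000]
Step 1: x=[4.0000 8.1200] v=[0.0000 0.6000]
Step 2: x=[4.0048 8.1504] v=[0.0240 0.1520]
Step 3: x=[4.0152 8.0892] v=[0.0522 -0.3062]
Step 4: x=[4.0280 7.9420] v=[0.0640 -0.7358]
Step 5: x=[4.0362 7.7217] v=[0.0412 -1.1014]
Step 6: x=[4.0304 7.4466] v=[-0.0289 -1.3756]
Step 7: x=[4.0001 7.1382] v=[-0.1517 -1.5421]
Max displacement = 2.1504

Answer: 2.1504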